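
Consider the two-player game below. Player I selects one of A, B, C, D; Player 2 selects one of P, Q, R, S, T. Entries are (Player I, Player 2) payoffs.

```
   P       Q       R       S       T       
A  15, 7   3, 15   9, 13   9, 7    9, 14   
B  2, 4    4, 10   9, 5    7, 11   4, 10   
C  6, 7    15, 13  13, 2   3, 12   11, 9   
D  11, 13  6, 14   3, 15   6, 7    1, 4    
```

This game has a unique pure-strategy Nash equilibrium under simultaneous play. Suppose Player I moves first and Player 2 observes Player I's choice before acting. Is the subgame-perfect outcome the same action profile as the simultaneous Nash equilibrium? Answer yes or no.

yes

Backward induction with Player I moving first.
- A → Player 2 plays Q (best of 7, 15, 13, 7, 14); Player I gets 3.
- B → Player 2 plays S (best of 4, 10, 5, 11, 10); Player I gets 7.
- C → Player 2 plays Q (best of 7, 13, 2, 12, 9); Player I gets 15.
- D → Player 2 plays R (best of 13, 14, 15, 7, 4); Player I gets 3.
Among 3, 7, 15, 3, the best is 15 at C. Subgame-perfect outcome: (C, Q) with payoffs (15, 13).
Under simultaneous play:
Player I's best replies: P→A; Q→C; R→C; S→A; T→C.
Player 2's best replies: A→Q; B→S; C→Q; D→R.
The unique mutual best reply is (C, Q), giving (15, 13).
Sequential outcome (C, Q) coincides with the Nash profile (C, Q).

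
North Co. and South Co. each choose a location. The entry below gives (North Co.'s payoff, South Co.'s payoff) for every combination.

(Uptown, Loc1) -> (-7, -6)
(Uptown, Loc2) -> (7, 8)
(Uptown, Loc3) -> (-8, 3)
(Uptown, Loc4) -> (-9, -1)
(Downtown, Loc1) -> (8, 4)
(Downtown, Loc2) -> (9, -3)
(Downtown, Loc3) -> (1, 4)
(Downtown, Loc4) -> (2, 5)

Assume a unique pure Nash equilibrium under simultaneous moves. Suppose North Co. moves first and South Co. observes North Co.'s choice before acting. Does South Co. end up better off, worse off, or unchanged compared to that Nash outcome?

better off

South Co. best-responds to each possible North Co. move:
- Uptown: South Co. compares -6, 8, 3, -1 and picks Loc2; North Co. would get 7.
- Downtown: South Co. compares 4, -3, 4, 5 and picks Loc4; North Co. would get 2.
Among 7, 2, the best is 7 at Uptown. Subgame-perfect outcome: (Uptown, Loc2) with payoffs (7, 8).
Now find the simultaneous Nash equilibrium.
North Co.'s best replies: Loc1→Downtown; Loc2→Downtown; Loc3→Downtown; Loc4→Downtown.
South Co.'s best replies: Uptown→Loc2; Downtown→Loc4.
The unique mutual best reply is (Downtown, Loc4), giving (2, 5).
South Co. earns 8 sequentially versus 5 at the Nash outcome: better off.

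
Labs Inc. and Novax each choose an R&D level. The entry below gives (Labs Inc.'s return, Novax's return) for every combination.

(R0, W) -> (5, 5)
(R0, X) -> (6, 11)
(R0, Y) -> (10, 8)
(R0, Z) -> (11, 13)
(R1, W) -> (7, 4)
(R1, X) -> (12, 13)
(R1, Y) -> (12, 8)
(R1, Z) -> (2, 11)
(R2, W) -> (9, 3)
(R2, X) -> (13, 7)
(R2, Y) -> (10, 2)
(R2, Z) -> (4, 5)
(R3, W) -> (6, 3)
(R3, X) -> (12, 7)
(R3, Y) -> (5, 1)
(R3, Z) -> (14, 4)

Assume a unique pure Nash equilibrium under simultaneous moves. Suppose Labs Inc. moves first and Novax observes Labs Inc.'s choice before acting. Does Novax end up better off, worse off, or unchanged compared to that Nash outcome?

unchanged

Work backward from Novax's decision.
- R0: Novax compares 5, 11, 8, 13 and picks Z; Labs Inc. would get 11.
- R1: Novax compares 4, 13, 8, 11 and picks X; Labs Inc. would get 12.
- R2: Novax compares 3, 7, 2, 5 and picks X; Labs Inc. would get 13.
- R3: Novax compares 3, 7, 1, 4 and picks X; Labs Inc. would get 12.
Among 11, 12, 13, 12, the best is 13 at R2. Subgame-perfect outcome: (R2, X) with payoffs (13, 7).
Under simultaneous play:
Labs Inc.'s best replies: W→R2; X→R2; Y→R1; Z→R3.
Novax's best replies: R0→Z; R1→X; R2→X; R3→X.
The unique mutual best reply is (R2, X), giving (13, 7).
Novax earns 7 sequentially versus 7 at the Nash outcome: unchanged.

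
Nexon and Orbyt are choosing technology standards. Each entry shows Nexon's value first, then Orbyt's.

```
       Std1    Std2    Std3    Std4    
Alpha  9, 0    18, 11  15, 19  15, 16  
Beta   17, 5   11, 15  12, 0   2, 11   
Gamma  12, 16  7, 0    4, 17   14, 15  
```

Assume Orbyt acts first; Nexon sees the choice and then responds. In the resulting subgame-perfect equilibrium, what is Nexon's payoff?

Backward induction with Orbyt moving first.
- Std1: Nexon compares 9, 17, 12 and picks Beta; Orbyt would get 5.
- Std2: Nexon compares 18, 11, 7 and picks Alpha; Orbyt would get 11.
- Std3: Nexon compares 15, 12, 4 and picks Alpha; Orbyt would get 19.
- Std4: Nexon compares 15, 2, 14 and picks Alpha; Orbyt would get 16.
Orbyt's induced payoffs are 5, 11, 19, 16, so Orbyt commits to Std3. Subgame-perfect outcome: (Alpha, Std3) with payoffs (15, 19).

15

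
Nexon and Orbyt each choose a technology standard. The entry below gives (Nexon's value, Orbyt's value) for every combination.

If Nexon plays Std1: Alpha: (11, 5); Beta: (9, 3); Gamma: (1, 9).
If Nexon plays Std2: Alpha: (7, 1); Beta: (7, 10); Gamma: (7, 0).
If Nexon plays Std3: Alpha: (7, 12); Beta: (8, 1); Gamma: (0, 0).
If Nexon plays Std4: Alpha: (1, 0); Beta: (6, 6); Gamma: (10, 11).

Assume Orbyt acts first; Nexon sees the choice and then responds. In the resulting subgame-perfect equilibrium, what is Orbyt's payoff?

11

Work backward from Nexon's decision.
- Alpha → Nexon plays Std1 (best of 11, 7, 7, 1); Orbyt gets 5.
- Beta → Nexon plays Std1 (best of 9, 7, 8, 6); Orbyt gets 3.
- Gamma → Nexon plays Std4 (best of 1, 7, 0, 10); Orbyt gets 11.
Orbyt's induced payoffs are 5, 3, 11, so Orbyt commits to Gamma. Subgame-perfect outcome: (Std4, Gamma) with payoffs (10, 11).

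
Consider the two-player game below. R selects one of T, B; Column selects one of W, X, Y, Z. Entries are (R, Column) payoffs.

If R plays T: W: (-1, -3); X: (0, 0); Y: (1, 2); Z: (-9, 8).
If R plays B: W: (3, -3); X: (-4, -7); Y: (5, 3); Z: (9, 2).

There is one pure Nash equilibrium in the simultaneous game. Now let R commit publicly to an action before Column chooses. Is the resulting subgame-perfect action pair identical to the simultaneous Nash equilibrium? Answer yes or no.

yes

Solve by backward induction (R leads).
- T: Column compares -3, 0, 2, 8 and picks Z; R would get -9.
- B: Column compares -3, -7, 3, 2 and picks Y; R would get 5.
R's induced payoffs are -9, 5, so R commits to B. Subgame-perfect outcome: (B, Y) with payoffs (5, 3).
For the simultaneous game, intersect best replies.
R's best replies: W→B; X→T; Y→B; Z→B.
Column's best replies: T→Z; B→Y.
Only (B, Y) has each player best-responding; Nash payoffs (5, 3).
Sequential outcome (B, Y) coincides with the Nash profile (B, Y).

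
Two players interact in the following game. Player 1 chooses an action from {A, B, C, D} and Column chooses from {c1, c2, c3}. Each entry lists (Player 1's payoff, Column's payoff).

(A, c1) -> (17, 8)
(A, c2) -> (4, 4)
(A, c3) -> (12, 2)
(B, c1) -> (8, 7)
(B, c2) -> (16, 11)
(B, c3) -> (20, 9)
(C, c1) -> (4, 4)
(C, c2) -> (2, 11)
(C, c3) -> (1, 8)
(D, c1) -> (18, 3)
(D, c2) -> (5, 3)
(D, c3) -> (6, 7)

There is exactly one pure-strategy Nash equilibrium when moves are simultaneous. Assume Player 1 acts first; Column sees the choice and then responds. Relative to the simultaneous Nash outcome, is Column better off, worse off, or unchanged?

worse off

Solve by backward induction (Player 1 leads).
- A: Column compares 8, 4, 2 and picks c1; Player 1 would get 17.
- B: Column compares 7, 11, 9 and picks c2; Player 1 would get 16.
- C: Column compares 4, 11, 8 and picks c2; Player 1 would get 2.
- D: Column compares 3, 3, 7 and picks c3; Player 1 would get 6.
Among 17, 16, 2, 6, the best is 17 at A. Subgame-perfect outcome: (A, c1) with payoffs (17, 8).
Now find the simultaneous Nash equilibrium.
Player 1's best replies: c1→D; c2→B; c3→B.
Column's best replies: A→c1; B→c2; C→c2; D→c3.
The unique mutual best reply is (B, c2), giving (16, 11).
Column earns 8 sequentially versus 11 at the Nash outcome: worse off.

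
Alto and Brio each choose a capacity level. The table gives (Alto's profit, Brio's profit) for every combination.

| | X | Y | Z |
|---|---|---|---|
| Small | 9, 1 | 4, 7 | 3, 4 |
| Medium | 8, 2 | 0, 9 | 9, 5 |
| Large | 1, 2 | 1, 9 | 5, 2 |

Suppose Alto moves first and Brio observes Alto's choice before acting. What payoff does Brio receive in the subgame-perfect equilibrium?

Solve by backward induction (Alto leads).
- Small: BR = Y, leader payoff 4.
- Medium: BR = Y, leader payoff 0.
- Large: BR = Y, leader payoff 1.
Maximizing over 4, 0, 1, Alto chooses Small. Subgame-perfect outcome: (Small, Y) with payoffs (4, 7).

7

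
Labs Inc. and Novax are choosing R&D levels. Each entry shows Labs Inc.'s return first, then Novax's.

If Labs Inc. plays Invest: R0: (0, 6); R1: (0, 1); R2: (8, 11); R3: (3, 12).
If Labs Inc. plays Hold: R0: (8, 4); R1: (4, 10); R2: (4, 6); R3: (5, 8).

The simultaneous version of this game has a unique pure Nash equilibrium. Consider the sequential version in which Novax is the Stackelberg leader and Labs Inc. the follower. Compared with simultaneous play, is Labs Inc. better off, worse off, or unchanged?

Labs Inc. best-responds to each possible Novax move:
- R0: BR = Hold, leader payoff 4.
- R1: BR = Hold, leader payoff 10.
- R2: BR = Invest, leader payoff 11.
- R3: BR = Hold, leader payoff 8.
Among 4, 10, 11, 8, the best is 11 at R2. Subgame-perfect outcome: (Invest, R2) with payoffs (8, 11).
Under simultaneous play:
Labs Inc.'s best replies: R0→Hold; R1→Hold; R2→Invest; R3→Hold.
Novax's best replies: Invest→R3; Hold→R1.
The unique mutual best reply is (Hold, R1), giving (4, 10).
Labs Inc. earns 8 sequentially versus 4 at the Nash outcome: better off.

better off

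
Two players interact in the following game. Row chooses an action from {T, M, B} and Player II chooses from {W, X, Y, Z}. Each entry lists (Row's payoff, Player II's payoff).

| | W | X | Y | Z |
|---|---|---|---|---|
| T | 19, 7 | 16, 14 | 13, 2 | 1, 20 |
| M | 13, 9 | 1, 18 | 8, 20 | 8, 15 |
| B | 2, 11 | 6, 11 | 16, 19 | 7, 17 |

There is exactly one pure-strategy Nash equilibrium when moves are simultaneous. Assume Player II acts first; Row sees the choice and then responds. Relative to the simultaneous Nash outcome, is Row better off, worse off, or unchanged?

unchanged

Work backward from Row's decision.
- W: BR = T, leader payoff 7.
- X: BR = T, leader payoff 14.
- Y: BR = B, leader payoff 19.
- Z: BR = M, leader payoff 15.
Maximizing over 7, 14, 19, 15, Player II chooses Y. Subgame-perfect outcome: (B, Y) with payoffs (16, 19).
For the simultaneous game, intersect best replies.
Row's best replies: W→T; X→T; Y→B; Z→M.
Player II's best replies: T→Z; M→Y; B→Y.
Only (B, Y) has each player best-responding; Nash payoffs (16, 19).
Row earns 16 sequentially versus 16 at the Nash outcome: unchanged.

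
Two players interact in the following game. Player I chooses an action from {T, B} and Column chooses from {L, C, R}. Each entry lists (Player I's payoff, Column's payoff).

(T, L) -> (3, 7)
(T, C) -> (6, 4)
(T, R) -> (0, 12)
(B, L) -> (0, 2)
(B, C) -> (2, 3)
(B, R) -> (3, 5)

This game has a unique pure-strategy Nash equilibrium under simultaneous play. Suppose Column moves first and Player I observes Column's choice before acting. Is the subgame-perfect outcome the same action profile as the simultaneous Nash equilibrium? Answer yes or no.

Player I best-responds to each possible Column move:
- L: Player I compares 3, 0 and picks T; Column would get 7.
- C: Player I compares 6, 2 and picks T; Column would get 4.
- R: Player I compares 0, 3 and picks B; Column would get 5.
Column's induced payoffs are 7, 4, 5, so Column commits to L. Subgame-perfect outcome: (T, L) with payoffs (3, 7).
For the simultaneous game, intersect best replies.
Player I's best replies: L→T; C→T; R→B.
Column's best replies: T→R; B→R.
Only (B, R) has each player best-responding; Nash payoffs (3, 5).
Sequential outcome (T, L) differs from the Nash profile (B, R).

no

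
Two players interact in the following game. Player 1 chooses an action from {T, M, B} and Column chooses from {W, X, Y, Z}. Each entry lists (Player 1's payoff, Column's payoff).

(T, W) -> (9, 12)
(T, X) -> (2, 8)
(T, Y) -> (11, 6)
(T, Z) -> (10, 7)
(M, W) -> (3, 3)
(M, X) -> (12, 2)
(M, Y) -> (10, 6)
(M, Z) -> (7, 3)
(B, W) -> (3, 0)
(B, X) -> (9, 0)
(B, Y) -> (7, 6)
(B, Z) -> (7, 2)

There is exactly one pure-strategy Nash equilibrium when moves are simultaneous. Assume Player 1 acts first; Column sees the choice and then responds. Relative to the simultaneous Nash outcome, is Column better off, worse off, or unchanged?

Solve by backward induction (Player 1 leads).
- T → Column plays W (best of 12, 8, 6, 7); Player 1 gets 9.
- M → Column plays Y (best of 3, 2, 6, 3); Player 1 gets 10.
- B → Column plays Y (best of 0, 0, 6, 2); Player 1 gets 7.
Maximizing over 9, 10, 7, Player 1 chooses M. Subgame-perfect outcome: (M, Y) with payoffs (10, 6).
Under simultaneous play:
Player 1's best replies: W→T; X→M; Y→T; Z→T.
Column's best replies: T→W; M→Y; B→Y.
Only (T, W) has each player best-responding; Nash payoffs (9, 12).
Column earns 6 sequentially versus 12 at the Nash outcome: worse off.

worse off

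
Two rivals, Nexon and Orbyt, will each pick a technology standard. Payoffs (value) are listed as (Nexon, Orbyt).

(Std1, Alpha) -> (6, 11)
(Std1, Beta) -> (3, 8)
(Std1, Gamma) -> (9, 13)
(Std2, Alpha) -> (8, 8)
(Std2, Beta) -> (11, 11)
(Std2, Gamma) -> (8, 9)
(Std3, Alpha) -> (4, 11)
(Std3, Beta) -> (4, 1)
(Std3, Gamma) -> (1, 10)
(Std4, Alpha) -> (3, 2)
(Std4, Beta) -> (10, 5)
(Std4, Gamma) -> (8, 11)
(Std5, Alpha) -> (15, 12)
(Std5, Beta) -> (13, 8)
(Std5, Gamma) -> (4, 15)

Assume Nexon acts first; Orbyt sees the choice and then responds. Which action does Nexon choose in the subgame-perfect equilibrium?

Work backward from Orbyt's decision.
- Std1: BR = Gamma, leader payoff 9.
- Std2: BR = Beta, leader payoff 11.
- Std3: BR = Alpha, leader payoff 4.
- Std4: BR = Gamma, leader payoff 8.
- Std5: BR = Gamma, leader payoff 4.
Nexon's induced payoffs are 9, 11, 4, 8, 4, so Nexon commits to Std2. Subgame-perfect outcome: (Std2, Beta) with payoffs (11, 11).

Std2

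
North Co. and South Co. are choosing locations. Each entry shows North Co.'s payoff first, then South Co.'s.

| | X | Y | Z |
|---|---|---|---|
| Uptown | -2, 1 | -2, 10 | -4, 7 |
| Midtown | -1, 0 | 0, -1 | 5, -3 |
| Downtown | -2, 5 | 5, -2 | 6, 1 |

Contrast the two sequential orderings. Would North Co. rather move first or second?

second

If North Co. leads: South Co.'s best replies are Uptown→Y, Midtown→X, Downtown→X; North Co.'s induced payoffs -2, -1, -2; outcome (Midtown, X), payoffs (-1, 0).
If South Co. leads: North Co.'s best replies are X→Midtown, Y→Downtown, Z→Downtown; South Co.'s induced payoffs 0, -2, 1; outcome (Downtown, Z), payoffs (6, 1).
North Co. gets -1 moving first and 6 moving second, so North Co. prefers to move second.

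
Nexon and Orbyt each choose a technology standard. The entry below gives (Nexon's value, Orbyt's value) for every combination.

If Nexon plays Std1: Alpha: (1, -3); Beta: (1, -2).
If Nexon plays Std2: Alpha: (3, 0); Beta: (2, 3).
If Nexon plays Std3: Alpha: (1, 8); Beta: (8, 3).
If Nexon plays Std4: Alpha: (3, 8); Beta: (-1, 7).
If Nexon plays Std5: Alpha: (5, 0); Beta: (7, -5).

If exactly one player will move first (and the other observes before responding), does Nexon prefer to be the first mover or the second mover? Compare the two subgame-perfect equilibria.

second

If Nexon leads: Orbyt's best replies are Std1→Beta, Std2→Beta, Std3→Alpha, Std4→Alpha, Std5→Alpha; Nexon's induced payoffs 1, 2, 1, 3, 5; outcome (Std5, Alpha), payoffs (5, 0).
If Orbyt leads: Nexon's best replies are Alpha→Std5, Beta→Std3; Orbyt's induced payoffs 0, 3; outcome (Std3, Beta), payoffs (8, 3).
Nexon gets 5 moving first and 8 moving second, so Nexon prefers to move second.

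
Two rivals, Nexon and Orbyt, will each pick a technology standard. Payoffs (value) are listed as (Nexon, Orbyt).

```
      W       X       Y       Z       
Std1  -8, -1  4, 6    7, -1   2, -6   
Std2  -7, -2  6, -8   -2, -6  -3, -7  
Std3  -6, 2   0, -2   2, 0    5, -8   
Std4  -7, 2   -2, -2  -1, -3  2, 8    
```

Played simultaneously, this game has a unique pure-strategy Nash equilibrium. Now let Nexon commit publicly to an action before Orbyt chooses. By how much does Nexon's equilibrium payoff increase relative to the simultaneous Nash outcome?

10

Orbyt best-responds to each possible Nexon move:
- Std1: BR = X, leader payoff 4.
- Std2: BR = W, leader payoff -7.
- Std3: BR = W, leader payoff -6.
- Std4: BR = Z, leader payoff 2.
Maximizing over 4, -7, -6, 2, Nexon chooses Std1. Subgame-perfect outcome: (Std1, X) with payoffs (4, 6).
Now find the simultaneous Nash equilibrium.
Nexon's best replies: W→Std3; X→Std2; Y→Std1; Z→Std3.
Orbyt's best replies: Std1→X; Std2→W; Std3→W; Std4→Z.
Only (Std3, W) has each player best-responding; Nash payoffs (-6, 2).
Nexon's commitment gain: 4 − -6 = 10.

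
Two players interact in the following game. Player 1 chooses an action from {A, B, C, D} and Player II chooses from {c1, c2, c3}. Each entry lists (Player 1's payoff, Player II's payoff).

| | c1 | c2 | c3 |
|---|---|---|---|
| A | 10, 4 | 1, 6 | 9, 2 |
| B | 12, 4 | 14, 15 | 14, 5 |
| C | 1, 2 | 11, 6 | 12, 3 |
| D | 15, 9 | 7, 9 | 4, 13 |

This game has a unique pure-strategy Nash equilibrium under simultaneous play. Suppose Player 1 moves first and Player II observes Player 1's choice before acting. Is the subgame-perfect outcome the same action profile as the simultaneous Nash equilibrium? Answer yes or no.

yes

Work backward from Player II's decision.
- A: BR = c2, leader payoff 1.
- B: BR = c2, leader payoff 14.
- C: BR = c2, leader payoff 11.
- D: BR = c3, leader payoff 4.
Player 1's induced payoffs are 1, 14, 11, 4, so Player 1 commits to B. Subgame-perfect outcome: (B, c2) with payoffs (14, 15).
Under simultaneous play:
Player 1's best replies: c1→D; c2→B; c3→B.
Player II's best replies: A→c2; B→c2; C→c2; D→c3.
Only (B, c2) has each player best-responding; Nash payoffs (14, 15).
Sequential outcome (B, c2) coincides with the Nash profile (B, c2).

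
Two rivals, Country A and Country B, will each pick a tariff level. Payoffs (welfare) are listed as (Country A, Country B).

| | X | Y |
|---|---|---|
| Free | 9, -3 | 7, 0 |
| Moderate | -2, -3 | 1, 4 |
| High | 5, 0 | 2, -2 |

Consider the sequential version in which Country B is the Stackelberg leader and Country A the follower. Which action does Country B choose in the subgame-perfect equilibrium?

Work backward from Country A's decision.
- X → Country A plays Free (best of 9, -2, 5); Country B gets -3.
- Y → Country A plays Free (best of 7, 1, 2); Country B gets 0.
Maximizing over -3, 0, Country B chooses Y. Subgame-perfect outcome: (Free, Y) with payoffs (7, 0).

Y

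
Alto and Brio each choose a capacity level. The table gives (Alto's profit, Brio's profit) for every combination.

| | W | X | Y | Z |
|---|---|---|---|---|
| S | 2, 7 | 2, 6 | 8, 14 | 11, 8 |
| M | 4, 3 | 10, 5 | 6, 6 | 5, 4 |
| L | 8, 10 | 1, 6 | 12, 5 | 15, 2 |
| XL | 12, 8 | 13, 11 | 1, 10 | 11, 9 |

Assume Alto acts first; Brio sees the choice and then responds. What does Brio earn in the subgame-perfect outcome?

Backward induction with Alto moving first.
- S → Brio plays Y (best of 7, 6, 14, 8); Alto gets 8.
- M → Brio plays Y (best of 3, 5, 6, 4); Alto gets 6.
- L → Brio plays W (best of 10, 6, 5, 2); Alto gets 8.
- XL → Brio plays X (best of 8, 11, 10, 9); Alto gets 13.
Alto's induced payoffs are 8, 6, 8, 13, so Alto commits to XL. Subgame-perfect outcome: (XL, X) with payoffs (13, 11).

11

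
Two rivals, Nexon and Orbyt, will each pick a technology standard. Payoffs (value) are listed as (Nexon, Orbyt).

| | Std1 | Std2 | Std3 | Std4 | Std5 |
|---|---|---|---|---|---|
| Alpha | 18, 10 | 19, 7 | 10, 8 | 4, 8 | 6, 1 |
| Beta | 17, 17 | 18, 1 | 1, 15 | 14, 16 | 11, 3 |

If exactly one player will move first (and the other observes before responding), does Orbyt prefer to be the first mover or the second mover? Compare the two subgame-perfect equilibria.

first

If Nexon leads: Orbyt's best replies are Alpha→Std1, Beta→Std1; Nexon's induced payoffs 18, 17; outcome (Alpha, Std1), payoffs (18, 10).
If Orbyt leads: Nexon's best replies are Std1→Alpha, Std2→Alpha, Std3→Alpha, Std4→Beta, Std5→Beta; Orbyt's induced payoffs 10, 7, 8, 16, 3; outcome (Beta, Std4), payoffs (14, 16).
Orbyt gets 16 moving first and 10 moving second, so Orbyt prefers to move first.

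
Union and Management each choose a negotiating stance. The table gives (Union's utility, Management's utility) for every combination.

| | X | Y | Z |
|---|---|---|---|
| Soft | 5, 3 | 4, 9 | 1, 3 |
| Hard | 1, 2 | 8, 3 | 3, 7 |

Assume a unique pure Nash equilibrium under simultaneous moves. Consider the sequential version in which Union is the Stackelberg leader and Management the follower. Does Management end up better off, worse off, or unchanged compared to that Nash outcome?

Management best-responds to each possible Union move:
- Soft → Management plays Y (best of 3, 9, 3); Union gets 4.
- Hard → Management plays Z (best of 2, 3, 7); Union gets 3.
Union's induced payoffs are 4, 3, so Union commits to Soft. Subgame-perfect outcome: (Soft, Y) with payoffs (4, 9).
For the simultaneous game, intersect best replies.
Union's best replies: X→Soft; Y→Hard; Z→Hard.
Management's best replies: Soft→Y; Hard→Z.
The unique mutual best reply is (Hard, Z), giving (3, 7).
Management earns 9 sequentially versus 7 at the Nash outcome: better off.

better off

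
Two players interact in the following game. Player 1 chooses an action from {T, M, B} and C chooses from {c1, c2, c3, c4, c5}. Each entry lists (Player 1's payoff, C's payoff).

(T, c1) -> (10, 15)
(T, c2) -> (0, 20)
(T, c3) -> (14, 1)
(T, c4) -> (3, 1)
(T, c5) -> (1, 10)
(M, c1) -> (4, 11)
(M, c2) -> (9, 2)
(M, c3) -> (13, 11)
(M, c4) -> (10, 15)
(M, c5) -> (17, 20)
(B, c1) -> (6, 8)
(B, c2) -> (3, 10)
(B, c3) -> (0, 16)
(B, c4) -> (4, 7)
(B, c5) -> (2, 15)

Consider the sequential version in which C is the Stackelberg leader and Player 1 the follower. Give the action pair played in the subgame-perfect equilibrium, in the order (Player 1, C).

(M, c5)

Player 1 best-responds to each possible C move:
- c1: Player 1 compares 10, 4, 6 and picks T; C would get 15.
- c2: Player 1 compares 0, 9, 3 and picks M; C would get 2.
- c3: Player 1 compares 14, 13, 0 and picks T; C would get 1.
- c4: Player 1 compares 3, 10, 4 and picks M; C would get 15.
- c5: Player 1 compares 1, 17, 2 and picks M; C would get 20.
C's induced payoffs are 15, 2, 1, 15, 20, so C commits to c5. Subgame-perfect outcome: (M, c5) with payoffs (17, 20).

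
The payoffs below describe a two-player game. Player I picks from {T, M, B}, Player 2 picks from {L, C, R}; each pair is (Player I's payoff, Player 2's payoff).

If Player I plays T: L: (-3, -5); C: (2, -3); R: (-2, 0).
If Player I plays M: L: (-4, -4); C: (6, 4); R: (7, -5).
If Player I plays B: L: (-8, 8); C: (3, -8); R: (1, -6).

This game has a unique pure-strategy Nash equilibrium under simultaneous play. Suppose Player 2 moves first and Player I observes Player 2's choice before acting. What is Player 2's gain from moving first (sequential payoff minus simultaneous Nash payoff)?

0

Backward induction with Player 2 moving first.
- L: Player I compares -3, -4, -8 and picks T; Player 2 would get -5.
- C: Player I compares 2, 6, 3 and picks M; Player 2 would get 4.
- R: Player I compares -2, 7, 1 and picks M; Player 2 would get -5.
Among -5, 4, -5, the best is 4 at C. Subgame-perfect outcome: (M, C) with payoffs (6, 4).
For the simultaneous game, intersect best replies.
Player I's best replies: L→T; C→M; R→M.
Player 2's best replies: T→R; M→C; B→L.
Only (M, C) has each player best-responding; Nash payoffs (6, 4).
Player 2's commitment gain: 4 − 4 = 0.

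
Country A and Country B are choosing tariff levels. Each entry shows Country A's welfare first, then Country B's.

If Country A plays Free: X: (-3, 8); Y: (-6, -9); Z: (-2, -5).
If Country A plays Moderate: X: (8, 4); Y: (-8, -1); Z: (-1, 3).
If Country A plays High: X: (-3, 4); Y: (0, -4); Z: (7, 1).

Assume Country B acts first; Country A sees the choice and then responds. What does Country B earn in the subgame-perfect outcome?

Solve by backward induction (Country B leads).
- X → Country A plays Moderate (best of -3, 8, -3); Country B gets 4.
- Y → Country A plays High (best of -6, -8, 0); Country B gets -4.
- Z → Country A plays High (best of -2, -1, 7); Country B gets 1.
Maximizing over 4, -4, 1, Country B chooses X. Subgame-perfect outcome: (Moderate, X) with payoffs (8, 4).

4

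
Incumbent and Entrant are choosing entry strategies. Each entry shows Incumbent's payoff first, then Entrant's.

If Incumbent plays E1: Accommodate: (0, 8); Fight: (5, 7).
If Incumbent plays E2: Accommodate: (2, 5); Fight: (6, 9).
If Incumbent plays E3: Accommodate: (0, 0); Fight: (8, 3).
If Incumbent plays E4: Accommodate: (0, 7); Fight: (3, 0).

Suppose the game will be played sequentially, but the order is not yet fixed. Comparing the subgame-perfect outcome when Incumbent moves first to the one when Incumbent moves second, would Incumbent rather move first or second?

first

If Incumbent leads: Entrant's best replies are E1→Accommodate, E2→Fight, E3→Fight, E4→Accommodate; Incumbent's induced payoffs 0, 6, 8, 0; outcome (E3, Fight), payoffs (8, 3).
If Entrant leads: Incumbent's best replies are Accommodate→E2, Fight→E3; Entrant's induced payoffs 5, 3; outcome (E2, Accommodate), payoffs (2, 5).
Incumbent gets 8 moving first and 2 moving second, so Incumbent prefers to move first.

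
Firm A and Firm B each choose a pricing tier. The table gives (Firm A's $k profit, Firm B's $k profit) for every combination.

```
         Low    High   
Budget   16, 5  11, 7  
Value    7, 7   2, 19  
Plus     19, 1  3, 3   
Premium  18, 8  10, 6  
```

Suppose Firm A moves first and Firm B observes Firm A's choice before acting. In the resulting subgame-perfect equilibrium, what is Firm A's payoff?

Backward induction with Firm A moving first.
- Budget → Firm B plays High (best of 5, 7); Firm A gets 11.
- Value → Firm B plays High (best of 7, 19); Firm A gets 2.
- Plus → Firm B plays High (best of 1, 3); Firm A gets 3.
- Premium → Firm B plays Low (best of 8, 6); Firm A gets 18.
Among 11, 2, 3, 18, the best is 18 at Premium. Subgame-perfect outcome: (Premium, Low) with payoffs (18, 8).

18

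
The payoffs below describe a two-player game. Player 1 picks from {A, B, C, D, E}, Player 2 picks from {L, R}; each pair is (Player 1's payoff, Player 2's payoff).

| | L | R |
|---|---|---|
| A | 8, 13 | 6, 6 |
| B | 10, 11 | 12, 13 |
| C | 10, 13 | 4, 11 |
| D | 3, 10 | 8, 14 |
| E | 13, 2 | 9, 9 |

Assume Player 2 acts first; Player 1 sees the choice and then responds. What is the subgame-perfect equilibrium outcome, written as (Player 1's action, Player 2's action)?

(B, R)

Work backward from Player 1's decision.
- L → Player 1 plays E (best of 8, 10, 10, 3, 13); Player 2 gets 2.
- R → Player 1 plays B (best of 6, 12, 4, 8, 9); Player 2 gets 13.
Among 2, 13, the best is 13 at R. Subgame-perfect outcome: (B, R) with payoffs (12, 13).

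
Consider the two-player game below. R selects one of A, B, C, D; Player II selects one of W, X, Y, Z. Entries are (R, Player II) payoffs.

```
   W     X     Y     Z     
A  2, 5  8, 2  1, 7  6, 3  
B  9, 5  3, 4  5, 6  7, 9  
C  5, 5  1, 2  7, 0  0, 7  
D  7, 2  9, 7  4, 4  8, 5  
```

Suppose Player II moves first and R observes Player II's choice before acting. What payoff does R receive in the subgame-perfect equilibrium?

Backward induction with Player II moving first.
- W → R plays B (best of 2, 9, 5, 7); Player II gets 5.
- X → R plays D (best of 8, 3, 1, 9); Player II gets 7.
- Y → R plays C (best of 1, 5, 7, 4); Player II gets 0.
- Z → R plays D (best of 6, 7, 0, 8); Player II gets 5.
Maximizing over 5, 7, 0, 5, Player II chooses X. Subgame-perfect outcome: (D, X) with payoffs (9, 7).

9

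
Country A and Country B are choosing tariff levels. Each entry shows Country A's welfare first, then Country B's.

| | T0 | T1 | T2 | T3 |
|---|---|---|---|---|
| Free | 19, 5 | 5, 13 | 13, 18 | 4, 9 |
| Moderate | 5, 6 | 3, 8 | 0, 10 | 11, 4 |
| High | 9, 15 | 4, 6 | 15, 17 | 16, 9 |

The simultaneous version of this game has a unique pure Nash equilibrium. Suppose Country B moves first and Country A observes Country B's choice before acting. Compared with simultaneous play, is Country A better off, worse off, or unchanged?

unchanged

Work backward from Country A's decision.
- T0: Country A compares 19, 5, 9 and picks Free; Country B would get 5.
- T1: Country A compares 5, 3, 4 and picks Free; Country B would get 13.
- T2: Country A compares 13, 0, 15 and picks High; Country B would get 17.
- T3: Country A compares 4, 11, 16 and picks High; Country B would get 9.
Among 5, 13, 17, 9, the best is 17 at T2. Subgame-perfect outcome: (High, T2) with payoffs (15, 17).
Under simultaneous play:
Country A's best replies: T0→Free; T1→Free; T2→High; T3→High.
Country B's best replies: Free→T2; Moderate→T2; High→T2.
The unique mutual best reply is (High, T2), giving (15, 17).
Country A earns 15 sequentially versus 15 at the Nash outcome: unchanged.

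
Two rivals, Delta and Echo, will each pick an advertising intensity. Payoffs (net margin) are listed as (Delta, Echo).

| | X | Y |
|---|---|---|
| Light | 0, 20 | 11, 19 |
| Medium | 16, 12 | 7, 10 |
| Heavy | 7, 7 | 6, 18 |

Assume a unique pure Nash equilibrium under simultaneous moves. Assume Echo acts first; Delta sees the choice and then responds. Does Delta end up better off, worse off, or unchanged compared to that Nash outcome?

worse off

Backward induction with Echo moving first.
- X → Delta plays Medium (best of 0, 16, 7); Echo gets 12.
- Y → Delta plays Light (best of 11, 7, 6); Echo gets 19.
Echo's induced payoffs are 12, 19, so Echo commits to Y. Subgame-perfect outcome: (Light, Y) with payoffs (11, 19).
Now find the simultaneous Nash equilibrium.
Delta's best replies: X→Medium; Y→Light.
Echo's best replies: Light→X; Medium→X; Heavy→Y.
Only (Medium, X) has each player best-responding; Nash payoffs (16, 12).
Delta earns 11 sequentially versus 16 at the Nash outcome: worse off.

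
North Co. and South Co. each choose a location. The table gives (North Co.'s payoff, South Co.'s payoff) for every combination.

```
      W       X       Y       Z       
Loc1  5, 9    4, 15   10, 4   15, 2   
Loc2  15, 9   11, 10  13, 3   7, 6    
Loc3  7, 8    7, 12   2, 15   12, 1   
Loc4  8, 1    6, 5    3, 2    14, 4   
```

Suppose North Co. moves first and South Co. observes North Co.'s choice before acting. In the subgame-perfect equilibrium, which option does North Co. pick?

Work backward from South Co.'s decision.
- Loc1 → South Co. plays X (best of 9, 15, 4, 2); North Co. gets 4.
- Loc2 → South Co. plays X (best of 9, 10, 3, 6); North Co. gets 11.
- Loc3 → South Co. plays Y (best of 8, 12, 15, 1); North Co. gets 2.
- Loc4 → South Co. plays X (best of 1, 5, 2, 4); North Co. gets 6.
Maximizing over 4, 11, 2, 6, North Co. chooses Loc2. Subgame-perfect outcome: (Loc2, X) with payoffs (11, 10).

Loc2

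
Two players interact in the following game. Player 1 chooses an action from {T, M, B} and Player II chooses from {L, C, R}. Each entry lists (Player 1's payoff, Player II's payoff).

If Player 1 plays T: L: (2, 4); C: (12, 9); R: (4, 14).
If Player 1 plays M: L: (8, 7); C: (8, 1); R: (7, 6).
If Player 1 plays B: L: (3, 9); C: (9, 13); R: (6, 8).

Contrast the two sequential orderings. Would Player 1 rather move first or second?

If Player 1 leads: Player II's best replies are T→R, M→L, B→C; Player 1's induced payoffs 4, 8, 9; outcome (B, C), payoffs (9, 13).
If Player II leads: Player 1's best replies are L→M, C→T, R→M; Player II's induced payoffs 7, 9, 6; outcome (T, C), payoffs (12, 9).
Player 1 gets 9 moving first and 12 moving second, so Player 1 prefers to move second.

second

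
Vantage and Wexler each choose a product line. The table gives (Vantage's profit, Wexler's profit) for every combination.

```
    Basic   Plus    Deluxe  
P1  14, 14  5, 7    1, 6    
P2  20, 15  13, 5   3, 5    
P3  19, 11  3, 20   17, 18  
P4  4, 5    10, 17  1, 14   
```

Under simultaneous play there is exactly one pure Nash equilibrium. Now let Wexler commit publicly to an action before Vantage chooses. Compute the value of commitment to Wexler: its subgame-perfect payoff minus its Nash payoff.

Vantage best-responds to each possible Wexler move:
- Basic: BR = P2, leader payoff 15.
- Plus: BR = P2, leader payoff 5.
- Deluxe: BR = P3, leader payoff 18.
Maximizing over 15, 5, 18, Wexler chooses Deluxe. Subgame-perfect outcome: (P3, Deluxe) with payoffs (17, 18).
Under simultaneous play:
Vantage's best replies: Basic→P2; Plus→P2; Deluxe→P3.
Wexler's best replies: P1→Basic; P2→Basic; P3→Plus; P4→Plus.
The unique mutual best reply is (P2, Basic), giving (20, 15).
Wexler's commitment gain: 18 − 15 = 3.

3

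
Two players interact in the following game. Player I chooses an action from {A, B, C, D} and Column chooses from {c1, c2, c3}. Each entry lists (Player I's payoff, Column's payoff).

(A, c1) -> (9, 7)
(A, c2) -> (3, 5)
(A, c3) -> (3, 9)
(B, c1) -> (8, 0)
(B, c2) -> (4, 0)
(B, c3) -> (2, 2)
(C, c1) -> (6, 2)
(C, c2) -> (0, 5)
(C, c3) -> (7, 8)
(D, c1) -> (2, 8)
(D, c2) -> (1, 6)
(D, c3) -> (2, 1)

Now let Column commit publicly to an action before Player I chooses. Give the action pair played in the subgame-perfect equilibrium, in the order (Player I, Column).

Work backward from Player I's decision.
- c1: Player I compares 9, 8, 6, 2 and picks A; Column would get 7.
- c2: Player I compares 3, 4, 0, 1 and picks B; Column would get 0.
- c3: Player I compares 3, 2, 7, 2 and picks C; Column would get 8.
Maximizing over 7, 0, 8, Column chooses c3. Subgame-perfect outcome: (C, c3) with payoffs (7, 8).

(C, c3)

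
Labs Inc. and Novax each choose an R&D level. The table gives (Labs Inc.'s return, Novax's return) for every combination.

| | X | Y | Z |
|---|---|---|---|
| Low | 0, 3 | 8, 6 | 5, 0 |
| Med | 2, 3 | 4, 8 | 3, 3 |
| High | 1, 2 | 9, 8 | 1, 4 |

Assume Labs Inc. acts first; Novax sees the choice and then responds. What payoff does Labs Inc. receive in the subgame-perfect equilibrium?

Novax best-responds to each possible Labs Inc. move:
- Low: Novax compares 3, 6, 0 and picks Y; Labs Inc. would get 8.
- Med: Novax compares 3, 8, 3 and picks Y; Labs Inc. would get 4.
- High: Novax compares 2, 8, 4 and picks Y; Labs Inc. would get 9.
Maximizing over 8, 4, 9, Labs Inc. chooses High. Subgame-perfect outcome: (High, Y) with payoffs (9, 8).

9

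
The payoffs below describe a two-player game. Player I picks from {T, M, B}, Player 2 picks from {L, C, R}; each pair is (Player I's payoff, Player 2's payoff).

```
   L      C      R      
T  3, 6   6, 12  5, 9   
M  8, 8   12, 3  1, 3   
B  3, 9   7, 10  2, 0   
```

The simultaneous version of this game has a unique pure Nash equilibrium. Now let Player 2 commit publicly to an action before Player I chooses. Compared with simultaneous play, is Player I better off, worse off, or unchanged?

Backward induction with Player 2 moving first.
- L → Player I plays M (best of 3, 8, 3); Player 2 gets 8.
- C → Player I plays M (best of 6, 12, 7); Player 2 gets 3.
- R → Player I plays T (best of 5, 1, 2); Player 2 gets 9.
Among 8, 3, 9, the best is 9 at R. Subgame-perfect outcome: (T, R) with payoffs (5, 9).
Now find the simultaneous Nash equilibrium.
Player I's best replies: L→M; C→M; R→T.
Player 2's best replies: T→C; M→L; B→C.
Only (M, L) has each player best-responding; Nash payoffs (8, 8).
Player I earns 5 sequentially versus 8 at the Nash outcome: worse off.

worse off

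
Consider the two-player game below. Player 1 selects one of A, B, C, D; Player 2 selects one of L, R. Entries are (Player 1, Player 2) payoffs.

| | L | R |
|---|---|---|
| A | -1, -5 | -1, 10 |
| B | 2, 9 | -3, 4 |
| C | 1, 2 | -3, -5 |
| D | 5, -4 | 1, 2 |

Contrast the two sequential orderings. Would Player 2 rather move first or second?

second

If Player 1 leads: Player 2's best replies are A→R, B→L, C→L, D→R; Player 1's induced payoffs -1, 2, 1, 1; outcome (B, L), payoffs (2, 9).
If Player 2 leads: Player 1's best replies are L→D, R→D; Player 2's induced payoffs -4, 2; outcome (D, R), payoffs (1, 2).
Player 2 gets 2 moving first and 9 moving second, so Player 2 prefers to move second.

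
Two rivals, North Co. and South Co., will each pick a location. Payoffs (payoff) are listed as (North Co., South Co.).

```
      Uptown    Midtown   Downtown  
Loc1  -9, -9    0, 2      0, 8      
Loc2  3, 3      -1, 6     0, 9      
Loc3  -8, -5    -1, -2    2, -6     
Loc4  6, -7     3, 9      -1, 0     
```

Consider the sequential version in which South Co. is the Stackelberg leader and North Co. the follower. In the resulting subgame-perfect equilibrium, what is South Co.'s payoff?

9

Solve by backward induction (South Co. leads).
- Uptown: BR = Loc4, leader payoff -7.
- Midtown: BR = Loc4, leader payoff 9.
- Downtown: BR = Loc3, leader payoff -6.
Among -7, 9, -6, the best is 9 at Midtown. Subgame-perfect outcome: (Loc4, Midtown) with payoffs (3, 9).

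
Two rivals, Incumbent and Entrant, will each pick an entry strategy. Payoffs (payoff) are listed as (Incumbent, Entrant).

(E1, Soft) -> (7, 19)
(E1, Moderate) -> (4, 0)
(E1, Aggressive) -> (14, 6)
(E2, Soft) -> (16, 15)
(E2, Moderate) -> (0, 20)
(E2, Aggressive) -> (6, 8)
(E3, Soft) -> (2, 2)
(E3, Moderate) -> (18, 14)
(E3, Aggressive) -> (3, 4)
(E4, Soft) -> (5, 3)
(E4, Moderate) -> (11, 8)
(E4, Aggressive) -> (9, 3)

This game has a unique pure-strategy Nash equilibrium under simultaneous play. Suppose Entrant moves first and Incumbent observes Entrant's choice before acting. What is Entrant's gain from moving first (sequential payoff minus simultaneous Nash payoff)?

Incumbent best-responds to each possible Entrant move:
- Soft: BR = E2, leader payoff 15.
- Moderate: BR = E3, leader payoff 14.
- Aggressive: BR = E1, leader payoff 6.
Maximizing over 15, 14, 6, Entrant chooses Soft. Subgame-perfect outcome: (E2, Soft) with payoffs (16, 15).
Now find the simultaneous Nash equilibrium.
Incumbent's best replies: Soft→E2; Moderate→E3; Aggressive→E1.
Entrant's best replies: E1→Soft; E2→Moderate; E3→Moderate; E4→Moderate.
Only (E3, Moderate) has each player best-responding; Nash payoffs (18, 14).
Entrant's commitment gain: 15 − 14 = 1.

1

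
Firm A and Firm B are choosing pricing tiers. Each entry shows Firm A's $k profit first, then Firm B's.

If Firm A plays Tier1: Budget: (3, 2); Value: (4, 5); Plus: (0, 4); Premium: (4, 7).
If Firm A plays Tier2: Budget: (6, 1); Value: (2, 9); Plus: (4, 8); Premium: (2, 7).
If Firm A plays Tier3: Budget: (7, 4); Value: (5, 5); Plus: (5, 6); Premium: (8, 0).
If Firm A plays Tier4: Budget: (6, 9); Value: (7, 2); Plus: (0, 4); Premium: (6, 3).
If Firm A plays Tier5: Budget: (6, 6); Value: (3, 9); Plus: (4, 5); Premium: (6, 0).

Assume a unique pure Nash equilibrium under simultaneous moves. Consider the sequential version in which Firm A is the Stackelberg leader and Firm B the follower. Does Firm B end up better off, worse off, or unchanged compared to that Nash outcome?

Work backward from Firm B's decision.
- Tier1 → Firm B plays Premium (best of 2, 5, 4, 7); Firm A gets 4.
- Tier2 → Firm B plays Value (best of 1, 9, 8, 7); Firm A gets 2.
- Tier3 → Firm B plays Plus (best of 4, 5, 6, 0); Firm A gets 5.
- Tier4 → Firm B plays Budget (best of 9, 2, 4, 3); Firm A gets 6.
- Tier5 → Firm B plays Value (best of 6, 9, 5, 0); Firm A gets 3.
Maximizing over 4, 2, 5, 6, 3, Firm A chooses Tier4. Subgame-perfect outcome: (Tier4, Budget) with payoffs (6, 9).
Under simultaneous play:
Firm A's best replies: Budget→Tier3; Value→Tier4; Plus→Tier3; Premium→Tier3.
Firm B's best replies: Tier1→Premium; Tier2→Value; Tier3→Plus; Tier4→Budget; Tier5→Value.
Only (Tier3, Plus) has each player best-responding; Nash payoffs (5, 6).
Firm B earns 9 sequentially versus 6 at the Nash outcome: better off.

better off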